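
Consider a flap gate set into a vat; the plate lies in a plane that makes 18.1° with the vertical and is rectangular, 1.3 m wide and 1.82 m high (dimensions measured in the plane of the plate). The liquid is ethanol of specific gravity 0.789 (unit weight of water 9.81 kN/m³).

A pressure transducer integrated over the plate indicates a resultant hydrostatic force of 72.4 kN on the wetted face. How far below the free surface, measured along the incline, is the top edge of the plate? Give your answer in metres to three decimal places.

γ = 0.789 × 9.81 = 7.74009 kN/m³.
A = 1.3 × 1.82 = 2.366 m².
From F = γ·h_c·A, the centroid depth is h_c = 72.4/(7.74009 × 2.366) = 3.95346 m.
The plate makes 18.1° with the vertical, i.e. θ = 90° − 18.1° = 71.9° to the horizontal. Measuring y along the incline from the free-surface line, vertical depth h = y·sinθ with sinθ = 0.950516.
Along the incline, y_c = h_c/sinθ = 3.95346/0.950516 = 4.15928 m.
The centroid lies 1.82/2 = 0.91 m below the top edge, so the top edge sits at y_top = 4.15928 − 0.91 = 3.24928 m along the incline.

y_top ≈ 3.249 m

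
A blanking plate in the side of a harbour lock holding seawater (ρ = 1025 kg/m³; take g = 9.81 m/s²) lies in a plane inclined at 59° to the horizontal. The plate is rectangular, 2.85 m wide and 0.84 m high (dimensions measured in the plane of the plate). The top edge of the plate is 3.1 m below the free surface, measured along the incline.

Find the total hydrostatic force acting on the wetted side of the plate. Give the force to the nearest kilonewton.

F ≈ 73 kN

γ = ρg = 1025 × 9.81 / 1000 = 10.05525 kN/m³.
Let θ = 59° be the plate's angle to the horizontal; measure y along the incline from where the plane meets the free surface. Vertical depth h = y·sinθ with sinθ = 0.857167.
The centroid lies 0.84/2 = 0.42 m below the top edge, so y_c = 3.1 + 0.42 = 3.52 m and h_c = 3.52 × 0.857167 = 3.01723 m.
A = 2.85 × 0.84 = 2.394 m².
Resultant F = γ·h_c·A = 10.05525 × 3.01723 × 2.394 = 72.6316 kN.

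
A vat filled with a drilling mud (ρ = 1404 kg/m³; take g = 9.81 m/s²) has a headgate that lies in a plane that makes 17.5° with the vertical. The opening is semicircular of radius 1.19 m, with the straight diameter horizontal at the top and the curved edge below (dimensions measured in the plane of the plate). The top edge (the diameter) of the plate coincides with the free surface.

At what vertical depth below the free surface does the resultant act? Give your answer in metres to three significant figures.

γ = ρg = 1404 × 9.81 / 1000 = 13.77324 kN/m³.
The plate makes 17.5° with the vertical, i.e. θ = 90° − 17.5° = 72.5° to the horizontal. Measuring y along the incline from the free-surface line, vertical depth h = y·sinθ with sinθ = 0.953717.
The centroid of a semicircle lies 4r/(3π) = 0.505052 m from the diameter, here below the top edge, so y_c = 0.505052 m and h_c = 0.505052 × 0.953717 = 0.481677 m.
A = πr²/2 = π × 1.19²/2 = 2.2244 m².
Resultant F = γ·h_c·A = 13.77324 × 0.481677 × 2.2244 = 14.7572 kN.
I_c = (π/8 − 8/(9π))·r⁴ = 0.109757 × 1.19⁴ = 0.2201 m⁴.
Centre of pressure: y_p = y_c + I_c/(y_c·A) = 0.505052 + 0.2201/(0.505052 × 2.2244) = 0.505052 + 0.195917 = 0.700969 m along the plane.
Vertically, h_p = y_p·sinθ = 0.700969 × 0.953717 = 0.668526 m.

h_p = 0.669 m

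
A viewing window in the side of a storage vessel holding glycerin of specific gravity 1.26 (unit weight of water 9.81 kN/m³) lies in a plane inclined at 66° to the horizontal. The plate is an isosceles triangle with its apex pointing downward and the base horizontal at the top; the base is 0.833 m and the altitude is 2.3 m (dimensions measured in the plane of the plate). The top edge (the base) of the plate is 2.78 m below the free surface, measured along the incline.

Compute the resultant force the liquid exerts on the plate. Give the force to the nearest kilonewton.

γ = 1.26 × 9.81 = 12.3606 kN/m³.
Let θ = 66° be the plate's angle to the horizontal; measure y along the incline from where the plane meets the free surface. Vertical depth h = y·sinθ with sinθ = 0.913545.
With the apex down, the centroid sits h/3 = 2.3/3 = 0.766667 m below the base (the top edge), so y_c = 2.78 + 0.766667 = 3.54667 m and h_c = 3.54667 × 0.913545 = 3.24004 m.
A = ½ × 0.833 × 2.3 = 0.95795 m².
Resultant F = γ·h_c·A = 12.3606 × 3.24004 × 0.95795 = 38.3648 kN.

F ≈ 38 kN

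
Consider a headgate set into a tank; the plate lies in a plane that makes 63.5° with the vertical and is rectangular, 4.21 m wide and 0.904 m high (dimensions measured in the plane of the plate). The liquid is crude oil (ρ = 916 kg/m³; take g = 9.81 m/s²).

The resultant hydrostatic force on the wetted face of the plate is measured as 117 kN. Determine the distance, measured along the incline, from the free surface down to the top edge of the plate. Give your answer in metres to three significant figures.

y_top ≈ 7.22 m

γ = ρg = 916 × 9.81 / 1000 = 8.98596 kN/m³.
A = 4.21 × 0.904 = 3.80584 m².
From F = γ·h_c·A, the centroid depth is h_c = 117/(8.98596 × 3.80584) = 3.42114 m.
The plate makes 63.5° with the vertical, i.e. θ = 90° − 63.5° = 26.5° to the horizontal. Measuring y along the incline from the free-surface line, vertical depth h = y·sinθ with sinθ = 0.446198.
Along the incline, y_c = h_c/sinθ = 3.42114/0.446198 = 7.66731 m.
The centroid lies 0.904/2 = 0.452 m below the top edge, so the top edge sits at y_top = 7.66731 − 0.452 = 7.21531 m along the incline.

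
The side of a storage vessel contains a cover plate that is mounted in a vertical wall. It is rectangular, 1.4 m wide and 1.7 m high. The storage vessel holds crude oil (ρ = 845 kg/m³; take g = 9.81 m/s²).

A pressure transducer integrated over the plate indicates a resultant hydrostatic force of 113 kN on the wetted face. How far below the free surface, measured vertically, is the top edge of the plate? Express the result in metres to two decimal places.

γ = ρg = 845 × 9.81 / 1000 = 8.28945 kN/m³.
A = 1.4 × 1.7 = 2.38 m².
From F = γ·h_c·A, the centroid depth is h_c = 113/(8.28945 × 2.38) = 5.72764 m.
The centroid lies 1.7/2 = 0.85 m below the top edge, so the top edge sits at h_top = 5.72764 − 0.85 = 4.87764 m below the surface.

d_top ≈ 4.88 m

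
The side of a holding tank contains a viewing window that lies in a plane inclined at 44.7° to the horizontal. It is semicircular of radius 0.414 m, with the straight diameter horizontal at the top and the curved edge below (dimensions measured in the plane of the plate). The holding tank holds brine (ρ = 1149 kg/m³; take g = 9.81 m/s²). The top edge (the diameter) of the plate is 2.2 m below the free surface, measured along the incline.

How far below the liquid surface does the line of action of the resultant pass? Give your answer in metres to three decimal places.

h_p = 1.675 m

γ = ρg = 1149 × 9.81 / 1000 = 11.27169 kN/m³.
Let θ = 44.7° be the plate's angle to the horizontal; measure y along the incline from where the plane meets the free surface. Vertical depth h = y·sinθ with sinθ = 0.703395.
The centroid of a semicircle lies 4r/(3π) = 0.175707 m from the diameter, here below the top edge, so y_c = 2.2 + 0.175707 = 2.37571 m and h_c = 2.37571 × 0.703395 = 1.67106 m.
A = πr²/2 = π × 0.414²/2 = 0.269228 m².
Resultant F = γ·h_c·A = 11.27169 × 1.67106 × 0.269228 = 5.07109 kN.
I_c = (π/8 − 8/(9π))·r⁴ = 0.109757 × 0.414⁴ = 0.00322429 m⁴.
Centre of pressure: y_p = y_c + I_c/(y_c·A) = 2.37571 + 0.00322429/(2.37571 × 0.269228) = 2.37571 + 0.00504104 = 2.38075 m along the plane.
Vertically, h_p = y_p·sinθ = 2.38075 × 0.703395 = 1.67461 m.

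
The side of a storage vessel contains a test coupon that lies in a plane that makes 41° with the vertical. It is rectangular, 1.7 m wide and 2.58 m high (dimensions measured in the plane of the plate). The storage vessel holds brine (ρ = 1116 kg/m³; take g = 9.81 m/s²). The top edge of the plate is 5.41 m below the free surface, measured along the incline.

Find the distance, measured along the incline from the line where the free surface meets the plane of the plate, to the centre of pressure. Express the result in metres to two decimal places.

y_p = 6.78 m

γ = ρg = 1116 × 9.81 / 1000 = 10.94796 kN/m³.
The plate makes 41° with the vertical, i.e. θ = 90° − 41° = 49° to the horizontal. Measuring y along the incline from the free-surface line, vertical depth h = y·sinθ with sinθ = 0.754710.
The centroid lies 2.58/2 = 1.29 m below the top edge, so y_c = 5.41 + 1.29 = 6.7 m and h_c = 6.7 × 0.754710 = 5.05656 m.
A = 1.7 × 2.58 = 4.386 m².
Resultant F = γ·h_c·A = 10.94796 × 5.05656 × 4.386 = 242.805 kN.
I_c = b·h³/12 = 1.7 × 2.58³/12 = 2.43291 m⁴.
Centre of pressure: y_p = y_c + I_c/(y_c·A) = 6.7 + 2.43291/(6.7 × 4.386) = 6.7 + 0.0827909 = 6.78279 m along the plane.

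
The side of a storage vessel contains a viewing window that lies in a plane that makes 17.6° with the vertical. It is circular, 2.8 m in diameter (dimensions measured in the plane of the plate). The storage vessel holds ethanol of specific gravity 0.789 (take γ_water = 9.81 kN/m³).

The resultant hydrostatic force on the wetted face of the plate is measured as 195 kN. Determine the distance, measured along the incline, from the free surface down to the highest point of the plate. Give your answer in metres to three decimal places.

γ = 0.789 × 9.81 = 7.74009 kN/m³.
A = π(1.4)² = 6.15752 m².
From F = γ·h_c·A, the centroid depth is h_c = 195/(7.74009 × 6.15752) = 4.0915 m.
The plate makes 17.6° with the vertical, i.e. θ = 90° − 17.6° = 72.4° to the horizontal. Measuring y along the incline from the free-surface line, vertical depth h = y·sinθ with sinθ = 0.953191.
Along the incline, y_c = h_c/sinθ = 4.0915/0.953191 = 4.29242 m.
The centroid is at the centre, 1.4 m below the top of the plate, so the highest point sits at y_top = 4.29242 − 1.4 = 2.89242 m along the incline.

y_top ≈ 2.892 m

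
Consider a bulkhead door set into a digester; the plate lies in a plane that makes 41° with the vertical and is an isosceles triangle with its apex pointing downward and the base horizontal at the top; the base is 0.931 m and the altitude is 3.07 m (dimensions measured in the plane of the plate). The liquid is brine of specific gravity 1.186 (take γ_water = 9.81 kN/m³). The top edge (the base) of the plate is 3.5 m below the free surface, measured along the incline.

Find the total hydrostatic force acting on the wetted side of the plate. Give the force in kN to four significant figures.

F ≈ 56.76 kN

γ = 1.186 × 9.81 = 11.63466 kN/m³.
The plate makes 41° with the vertical, i.e. θ = 90° − 41° = 49° to the horizontal. Measuring y along the incline from the free-surface line, vertical depth h = y·sinθ with sinθ = 0.754710.
With the apex down, the centroid sits h/3 = 3.07/3 = 1.02333 m below the base (the top edge), so y_c = 3.5 + 1.02333 = 4.52333 m and h_c = 4.52333 × 0.754710 = 3.4138 m.
A = ½ × 0.931 × 3.07 = 1.42908 m².
Resultant F = γ·h_c·A = 11.63466 × 3.4138 × 1.42908 = 56.7608 kN.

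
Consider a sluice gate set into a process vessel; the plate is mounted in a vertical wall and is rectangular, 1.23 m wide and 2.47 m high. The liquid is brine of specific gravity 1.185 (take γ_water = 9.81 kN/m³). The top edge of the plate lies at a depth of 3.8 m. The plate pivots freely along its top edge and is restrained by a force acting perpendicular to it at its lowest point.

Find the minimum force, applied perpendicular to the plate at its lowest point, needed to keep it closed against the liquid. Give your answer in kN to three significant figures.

P ≈ 96.2 kN

γ = 1.185 × 9.81 = 11.62485 kN/m³.
The centroid lies 2.47/2 = 1.235 m below the top edge, so the centroid depth is h_c = 3.8 + 1.235 = 5.035 m.
A = 1.23 × 2.47 = 3.0381 m².
Resultant F = γ·h_c·A = 11.62485 × 5.035 × 3.0381 = 177.823 kN.
I_c = b·h³/12 = 1.23 × 2.47³/12 = 1.5446 m⁴.
Centre of pressure: y_p = y_c + I_c/(y_c·A) = 5.035 + 1.5446/(5.035 × 3.0381) = 5.035 + 0.100975 = 5.13598 m along the plane.
The resultant acts 1.235 + 0.100975 = 1.33598 m (along the plate) below the hinge at the top edge, so the moment about the hinge is M = F × 1.33598 = 177.823 × 1.33598 = 237.568 kN·m.
A normal force at the bottom, 2.47 m from the hinge, must supply this moment: P = 237.568/2.47 = 96.1814 kN.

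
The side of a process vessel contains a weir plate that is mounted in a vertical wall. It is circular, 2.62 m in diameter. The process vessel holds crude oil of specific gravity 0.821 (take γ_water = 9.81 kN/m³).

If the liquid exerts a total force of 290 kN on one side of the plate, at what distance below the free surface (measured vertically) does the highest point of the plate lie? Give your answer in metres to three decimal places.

d_top ≈ 5.369 m

γ = 0.821 × 9.81 = 8.05401 kN/m³.
A = π(1.31)² = 5.39129 m².
From F = γ·h_c·A, the centroid depth is h_c = 290/(8.05401 × 5.39129) = 6.67872 m.
The centroid is at the centre, 1.31 m below the top of the plate, so the highest point sits at h_top = 6.67872 − 1.31 = 5.36872 m below the surface.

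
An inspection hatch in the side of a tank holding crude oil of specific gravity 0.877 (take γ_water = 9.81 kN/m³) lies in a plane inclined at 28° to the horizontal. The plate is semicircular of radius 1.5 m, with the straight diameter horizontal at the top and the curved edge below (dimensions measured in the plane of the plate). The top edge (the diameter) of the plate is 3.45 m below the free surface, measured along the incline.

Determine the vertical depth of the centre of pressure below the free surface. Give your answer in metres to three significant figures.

h_p = 1.94 m

γ = 0.877 × 9.81 = 8.60337 kN/m³.
Let θ = 28° be the plate's angle to the horizontal; measure y along the incline from where the plane meets the free surface. Vertical depth h = y·sinθ with sinθ = 0.469472.
The centroid of a semicircle lies 4r/(3π) = 0.63662 m from the diameter, here below the top edge, so y_c = 3.45 + 0.63662 = 4.08662 m and h_c = 4.08662 × 0.469472 = 1.91855 m.
A = πr²/2 = π × 1.5²/2 = 3.53429 m².
Resultant F = γ·h_c·A = 8.60337 × 1.91855 × 3.53429 = 58.337 kN.
I_c = (π/8 − 8/(9π))·r⁴ = 0.109757 × 1.5⁴ = 0.555645 m⁴.
Centre of pressure: y_p = y_c + I_c/(y_c·A) = 4.08662 + 0.555645/(4.08662 × 3.53429) = 4.08662 + 0.0384708 = 4.12509 m along the plane.
Vertically, h_p = y_p·sinθ = 4.12509 × 0.469472 = 1.93661 m.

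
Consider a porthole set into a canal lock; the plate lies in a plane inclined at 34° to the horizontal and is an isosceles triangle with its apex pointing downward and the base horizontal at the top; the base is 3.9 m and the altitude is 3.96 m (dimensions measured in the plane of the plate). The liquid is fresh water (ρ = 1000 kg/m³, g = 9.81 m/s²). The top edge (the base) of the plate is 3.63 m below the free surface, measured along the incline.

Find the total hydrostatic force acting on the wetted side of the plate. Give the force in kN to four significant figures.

γ = ρg = 1000 × 9.81 = 9810 N/m³ = 9.81 kN/m³.
Let θ = 34° be the plate's angle to the horizontal; measure y along the incline from where the plane meets the free surface. Vertical depth h = y·sinθ with sinθ = 0.559193.
With the apex down, the centroid sits h/3 = 3.96/3 = 1.32 m below the base (the top edge), so y_c = 3.63 + 1.32 = 4.95 m and h_c = 4.95 × 0.559193 = 2.76801 m.
A = ½ × 3.9 × 3.96 = 7.722 m².
Resultant F = γ·h_c·A = 9.81 × 2.76801 × 7.722 = 209.685 kN.

F ≈ 209.7 kN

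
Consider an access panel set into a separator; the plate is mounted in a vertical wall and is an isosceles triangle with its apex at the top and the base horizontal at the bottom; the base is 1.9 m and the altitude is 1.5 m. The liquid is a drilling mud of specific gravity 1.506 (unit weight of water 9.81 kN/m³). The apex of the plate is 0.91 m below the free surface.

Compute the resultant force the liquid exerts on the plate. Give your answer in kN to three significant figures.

γ = 1.506 × 9.81 = 14.77386 kN/m³.
With the apex up, the centroid sits 2h/3 = 2 × 1.5/3 = 1 m below the apex, so the centroid depth is h_c = 0.91 + 1 = 1.91 m.
A = ½ × 1.9 × 1.5 = 1.425 m².
Resultant F = γ·h_c·A = 14.77386 × 1.91 × 1.425 = 40.2108 kN.

F ≈ 40.2 kN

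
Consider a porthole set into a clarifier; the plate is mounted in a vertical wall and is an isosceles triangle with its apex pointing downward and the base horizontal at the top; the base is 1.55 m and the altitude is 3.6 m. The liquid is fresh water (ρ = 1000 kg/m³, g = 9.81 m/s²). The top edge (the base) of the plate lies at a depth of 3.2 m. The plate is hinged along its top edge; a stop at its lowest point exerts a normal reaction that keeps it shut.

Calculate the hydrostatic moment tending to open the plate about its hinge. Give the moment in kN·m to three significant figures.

M ≈ 164 kN·m

γ = ρg = 1000 × 9.81 = 9810 N/m³ = 9.81 kN/m³.
With the apex down, the centroid sits h/3 = 3.6/3 = 1.2 m below the base (the top edge), so the centroid depth is h_c = 3.2 + 1.2 = 4.4 m.
A = ½ × 1.55 × 3.6 = 2.79 m².
Resultant F = γ·h_c·A = 9.81 × 4.4 × 2.79 = 120.428 kN.
I_c = b·h³/36 = 1.55 × 3.6³/36 = 2.0088 m⁴.
Centre of pressure: y_p = y_c + I_c/(y_c·A) = 4.4 + 2.0088/(4.4 × 2.79) = 4.4 + 0.163636 = 4.56364 m along the plane.
The resultant acts 1.2 + 0.163636 = 1.36364 m (along the plate) below the hinge at the top edge, so the moment about the hinge is M = F × 1.36364 = 120.428 × 1.36364 = 164.22 kN·m.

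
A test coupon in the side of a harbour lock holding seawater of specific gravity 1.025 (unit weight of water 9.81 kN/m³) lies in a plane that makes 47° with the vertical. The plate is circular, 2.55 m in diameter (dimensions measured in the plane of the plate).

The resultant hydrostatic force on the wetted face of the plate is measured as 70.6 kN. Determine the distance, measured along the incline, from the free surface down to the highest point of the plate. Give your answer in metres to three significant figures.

y_top ≈ 0.741 m

γ = 1.025 × 9.81 = 10.05525 kN/m³.
A = π(1.275)² = 5.10705 m².
From F = γ·h_c·A, the centroid depth is h_c = 70.6/(10.05525 × 5.10705) = 1.37481 m.
The plate makes 47° with the vertical, i.e. θ = 90° − 47° = 43° to the horizontal. Measuring y along the incline from the free-surface line, vertical depth h = y·sinθ with sinθ = 0.681998.
Along the incline, y_c = h_c/sinθ = 1.37481/0.681998 = 2.01586 m.
The centroid is at the centre, 1.275 m below the top of the plate, so the highest point sits at y_top = 2.01586 − 1.275 = 0.74086 m along the incline.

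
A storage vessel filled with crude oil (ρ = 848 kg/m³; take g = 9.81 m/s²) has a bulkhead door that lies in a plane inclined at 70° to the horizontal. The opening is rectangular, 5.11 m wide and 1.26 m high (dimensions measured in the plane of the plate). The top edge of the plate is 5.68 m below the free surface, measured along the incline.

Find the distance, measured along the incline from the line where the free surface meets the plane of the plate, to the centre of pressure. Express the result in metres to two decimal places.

γ = ρg = 848 × 9.81 / 1000 = 8.31888 kN/m³.
Let θ = 70° be the plate's angle to the horizontal; measure y along the incline from where the plane meets the free surface. Vertical depth h = y·sinθ with sinθ = 0.939693.
The centroid lies 1.26/2 = 0.63 m below the top edge, so y_c = 5.68 + 0.63 = 6.31 m and h_c = 6.31 × 0.939693 = 5.92946 m.
A = 5.11 × 1.26 = 6.4386 m².
Resultant F = γ·h_c·A = 8.31888 × 5.92946 × 6.4386 = 317.593 kN.
I_c = b·h³/12 = 5.11 × 1.26³/12 = 0.851827 m⁴.
Centre of pressure: y_p = y_c + I_c/(y_c·A) = 6.31 + 0.851827/(6.31 × 6.4386) = 6.31 + 0.0209667 = 6.33097 m along the plane.

y_p = 6.33 m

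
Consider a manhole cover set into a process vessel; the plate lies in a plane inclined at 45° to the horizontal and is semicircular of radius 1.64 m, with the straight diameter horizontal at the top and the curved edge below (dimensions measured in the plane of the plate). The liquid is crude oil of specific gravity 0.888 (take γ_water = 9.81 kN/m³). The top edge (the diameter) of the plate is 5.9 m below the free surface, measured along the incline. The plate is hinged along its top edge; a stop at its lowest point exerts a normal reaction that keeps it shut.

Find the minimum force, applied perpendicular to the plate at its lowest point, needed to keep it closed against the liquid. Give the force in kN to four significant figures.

γ = 0.888 × 9.81 = 8.71128 kN/m³.
Let θ = 45° be the plate's angle to the horizontal; measure y along the incline from where the plane meets the free surface. Vertical depth h = y·sinθ with sinθ = 0.707107.
The centroid of a semicircle lies 4r/(3π) = 0.696038 m from the diameter, here below the top edge, so y_c = 5.9 + 0.696038 = 6.59604 m and h_c = 6.59604 × 0.707107 = 4.66411 m.
A = πr²/2 = π × 1.64²/2 = 4.22481 m².
Resultant F = γ·h_c·A = 8.71128 × 4.66411 × 4.22481 = 171.656 kN.
I_c = (π/8 − 8/(9π))·r⁴ = 0.109757 × 1.64⁴ = 0.793976 m⁴.
Centre of pressure: y_p = y_c + I_c/(y_c·A) = 6.59604 + 0.793976/(6.59604 × 4.22481) = 6.59604 + 0.0284916 = 6.62453 m along the plane.
The resultant acts 0.696038 + 0.0284916 = 0.72453 m (along the plate) below the hinge at the top edge, so the moment about the hinge is M = F × 0.72453 = 171.656 × 0.72453 = 124.37 kN·m.
A normal force at the bottom, 1.64 m from the hinge, must supply this moment: P = 124.37/1.64 = 75.8354 kN.

P ≈ 75.84 kN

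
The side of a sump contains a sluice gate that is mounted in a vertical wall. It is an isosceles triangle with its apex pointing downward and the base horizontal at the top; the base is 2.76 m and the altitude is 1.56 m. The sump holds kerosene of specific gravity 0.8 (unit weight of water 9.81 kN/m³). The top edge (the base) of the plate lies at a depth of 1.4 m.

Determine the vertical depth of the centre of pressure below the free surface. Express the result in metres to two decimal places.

h_p = 1.99 m

γ = 0.8 × 9.81 = 7.848 kN/m³.
With the apex down, the centroid sits h/3 = 1.56/3 = 0.52 m below the base (the top edge), so the centroid depth is h_c = 1.4 + 0.52 = 1.92 m.
A = ½ × 2.76 × 1.56 = 2.1528 m².
Resultant F = γ·h_c·A = 7.848 × 1.92 × 2.1528 = 32.4387 kN.
I_c = b·h³/36 = 2.76 × 1.56³/36 = 0.291059 m⁴.
Centre of pressure: y_p = y_c + I_c/(y_c·A) = 1.92 + 0.291059/(1.92 × 2.1528) = 1.92 + 0.0704168 = 1.99042 m along the plane.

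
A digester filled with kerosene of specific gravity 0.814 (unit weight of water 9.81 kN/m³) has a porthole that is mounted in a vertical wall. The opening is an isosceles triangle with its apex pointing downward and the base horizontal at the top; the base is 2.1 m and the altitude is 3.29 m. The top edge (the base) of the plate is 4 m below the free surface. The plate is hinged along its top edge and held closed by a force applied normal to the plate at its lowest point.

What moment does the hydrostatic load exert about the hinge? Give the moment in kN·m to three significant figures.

M ≈ 171 kN·m

γ = 0.814 × 9.81 = 7.98534 kN/m³.
With the apex down, the centroid sits h/3 = 3.29/3 = 1.09667 m below the base (the top edge), so the centroid depth is h_c = 4 + 1.09667 = 5.09667 m.
A = ½ × 2.1 × 3.29 = 3.4545 m².
Resultant F = γ·h_c·A = 7.98534 × 5.09667 × 3.4545 = 140.593 kN.
I_c = b·h³/36 = 2.1 × 3.29³/36 = 2.07733 m⁴.
Centre of pressure: y_p = y_c + I_c/(y_c·A) = 5.09667 + 2.07733/(5.09667 × 3.4545) = 5.09667 + 0.117987 = 5.21466 m along the plane.
The resultant acts 1.09667 + 0.117987 = 1.21466 m (along the plate) below the hinge at the top edge, so the moment about the hinge is M = F × 1.21466 = 140.593 × 1.21466 = 170.773 kN·m.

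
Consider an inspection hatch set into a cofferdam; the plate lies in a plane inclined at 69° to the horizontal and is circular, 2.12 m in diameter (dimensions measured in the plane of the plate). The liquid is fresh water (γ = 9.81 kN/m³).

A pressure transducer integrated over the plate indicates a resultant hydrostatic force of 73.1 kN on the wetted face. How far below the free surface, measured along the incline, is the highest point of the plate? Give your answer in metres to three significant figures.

y_top ≈ 1.20 m

γ = 9.81 kN/m³.
A = π(1.06)² = 3.52989 m².
From F = γ·h_c·A, the centroid depth is h_c = 73.1/(9.81 × 3.52989) = 2.11099 m.
Let θ = 69° be the plate's angle to the horizontal; measure y along the incline from where the plane meets the free surface. Vertical depth h = y·sinθ with sinθ = 0.933580.
Along the incline, y_c = h_c/sinθ = 2.11099/0.933580 = 2.26118 m.
The centroid is at the centre, 1.06 m below the top of the plate, so the highest point sits at y_top = 2.26118 − 1.06 = 1.20118 m along the incline.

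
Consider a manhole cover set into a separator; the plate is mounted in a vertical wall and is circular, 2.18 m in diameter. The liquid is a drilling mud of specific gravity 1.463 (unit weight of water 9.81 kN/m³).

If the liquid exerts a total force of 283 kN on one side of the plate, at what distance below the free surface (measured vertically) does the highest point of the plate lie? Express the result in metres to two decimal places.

γ = 1.463 × 9.81 = 14.35203 kN/m³.
A = π(1.09)² = 3.73253 m².
From F = γ·h_c·A, the centroid depth is h_c = 283/(14.35203 × 3.73253) = 5.28287 m.
The centroid is at the centre, 1.09 m below the top of the plate, so the highest point sits at h_top = 5.28287 − 1.09 = 4.19287 m below the surface.

d_top ≈ 4.19 m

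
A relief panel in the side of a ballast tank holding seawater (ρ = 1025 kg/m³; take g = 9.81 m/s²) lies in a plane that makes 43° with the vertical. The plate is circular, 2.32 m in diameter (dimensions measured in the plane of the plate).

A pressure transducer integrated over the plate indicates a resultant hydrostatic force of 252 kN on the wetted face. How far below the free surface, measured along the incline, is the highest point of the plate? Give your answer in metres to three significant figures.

y_top ≈ 6.95 m

γ = ρg = 1025 × 9.81 / 1000 = 10.05525 kN/m³.
A = π(1.16)² = 4.22733 m².
From F = γ·h_c·A, the centroid depth is h_c = 252/(10.05525 × 4.22733) = 5.92845 m.
The plate makes 43° with the vertical, i.e. θ = 90° − 43° = 47° to the horizontal. Measuring y along the incline from the free-surface line, vertical depth h = y·sinθ with sinθ = 0.731354.
Along the incline, y_c = h_c/sinθ = 5.92845/0.731354 = 8.10613 m.
The centroid is at the centre, 1.16 m below the top of the plate, so the highest point sits at y_top = 8.10613 − 1.16 = 6.94613 m along the incline.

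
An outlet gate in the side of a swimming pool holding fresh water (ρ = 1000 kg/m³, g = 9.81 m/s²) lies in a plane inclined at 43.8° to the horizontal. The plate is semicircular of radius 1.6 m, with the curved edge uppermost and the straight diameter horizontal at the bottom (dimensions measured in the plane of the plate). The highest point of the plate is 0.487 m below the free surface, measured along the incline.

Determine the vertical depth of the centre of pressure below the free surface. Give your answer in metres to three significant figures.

γ = ρg = 1000 × 9.81 = 9810 N/m³ = 9.81 kN/m³.
Let θ = 43.8° be the plate's angle to the horizontal; measure y along the incline from where the plane meets the free surface. Vertical depth h = y·sinθ with sinθ = 0.692143.
The centroid lies 4r/(3π) = 0.679061 m above the diameter, so r − 4r/(3π) = 1.6 − 0.679061 = 0.920939 m below the topmost point, so y_c = 0.487 + 0.920939 = 1.40794 m and h_c = 1.40794 × 0.692143 = 0.974496 m.
A = πr²/2 = π × 1.6²/2 = 4.02124 m².
Resultant F = γ·h_c·A = 9.81 × 0.974496 × 4.02124 = 38.4423 kN.
I_c = (π/8 − 8/(9π))·r⁴ = 0.109757 × 1.6⁴ = 0.719303 m⁴.
Centre of pressure: y_p = y_c + I_c/(y_c·A) = 1.40794 + 0.719303/(1.40794 × 4.02124) = 1.40794 + 0.127048 = 1.53499 m along the plane.
Vertically, h_p = y_p·sinθ = 1.53499 × 0.692143 = 1.06243 m.

h_p = 1.06 m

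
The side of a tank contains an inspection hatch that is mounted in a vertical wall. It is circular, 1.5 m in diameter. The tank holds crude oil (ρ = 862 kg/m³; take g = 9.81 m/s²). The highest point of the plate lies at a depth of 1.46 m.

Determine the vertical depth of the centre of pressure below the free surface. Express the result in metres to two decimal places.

γ = ρg = 862 × 9.81 / 1000 = 8.45622 kN/m³.
The centroid is at the centre, 0.75 m below the top of the plate, so the centroid depth is h_c = 1.46 + 0.75 = 2.21 m.
A = π(0.75)² = 1.76715 m².
Resultant F = γ·h_c·A = 8.45622 × 2.21 × 1.76715 = 33.0249 kN.
I_c = πr⁴/4 = π × 0.75⁴/4 = 0.248505 m⁴.
Centre of pressure: y_p = y_c + I_c/(y_c·A) = 2.21 + 0.248505/(2.21 × 1.76715) = 2.21 + 0.0636311 = 2.27363 m along the plane.

h_p = 2.27 m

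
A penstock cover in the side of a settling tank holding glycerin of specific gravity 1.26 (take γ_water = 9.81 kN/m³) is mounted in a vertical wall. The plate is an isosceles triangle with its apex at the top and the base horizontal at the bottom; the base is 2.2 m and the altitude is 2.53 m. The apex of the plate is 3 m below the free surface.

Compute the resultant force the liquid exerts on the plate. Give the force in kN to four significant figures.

F ≈ 161.2 kN

γ = 1.26 × 9.81 = 12.3606 kN/m³.
With the apex up, the centroid sits 2h/3 = 2 × 2.53/3 = 1.68667 m below the apex, so the centroid depth is h_c = 3 + 1.68667 = 4.68667 m.
A = ½ × 2.2 × 2.53 = 2.783 m².
Resultant F = γ·h_c·A = 12.3606 × 4.68667 × 2.783 = 161.219 kN.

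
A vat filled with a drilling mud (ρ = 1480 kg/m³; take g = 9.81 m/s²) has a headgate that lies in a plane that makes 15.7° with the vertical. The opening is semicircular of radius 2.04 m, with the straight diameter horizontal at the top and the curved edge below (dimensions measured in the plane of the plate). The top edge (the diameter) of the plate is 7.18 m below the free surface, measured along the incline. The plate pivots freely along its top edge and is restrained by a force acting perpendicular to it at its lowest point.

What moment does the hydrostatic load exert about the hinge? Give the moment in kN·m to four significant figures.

γ = ρg = 1480 × 9.81 / 1000 = 14.5188 kN/m³.
The plate makes 15.7° with the vertical, i.e. θ = 90° − 15.7° = 74.3° to the horizontal. Measuring y along the incline from the free-surface line, vertical depth h = y·sinθ with sinθ = 0.962692.
The centroid of a semicircle lies 4r/(3π) = 0.865803 m from the diameter, here below the top edge, so y_c = 7.18 + 0.865803 = 8.0458 m and h_c = 8.0458 × 0.962692 = 7.74563 m.
A = πr²/2 = π × 2.04²/2 = 6.53703 m².
Resultant F = γ·h_c·A = 14.5188 × 7.74563 × 6.53703 = 735.136 kN.
I_c = (π/8 − 8/(9π))·r⁴ = 0.109757 × 2.04⁴ = 1.90087 m⁴.
Centre of pressure: y_p = y_c + I_c/(y_c·A) = 8.0458 + 1.90087/(8.0458 × 6.53703) = 8.0458 + 0.0361412 = 8.08194 m along the plane.
The resultant acts 0.865803 + 0.0361412 = 0.901944 m (along the plate) below the hinge at the top edge, so the moment about the hinge is M = F × 0.901944 = 735.136 × 0.901944 = 663.052 kN·m.

M ≈ 663.1 kN·m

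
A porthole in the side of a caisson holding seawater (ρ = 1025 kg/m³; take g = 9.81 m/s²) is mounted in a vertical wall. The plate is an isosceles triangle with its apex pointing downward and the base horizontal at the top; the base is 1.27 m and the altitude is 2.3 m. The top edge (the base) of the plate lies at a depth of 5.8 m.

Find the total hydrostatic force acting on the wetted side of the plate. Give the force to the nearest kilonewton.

γ = ρg = 1025 × 9.81 / 1000 = 10.05525 kN/m³.
With the apex down, the centroid sits h/3 = 2.3/3 = 0.766667 m below the base (the top edge), so the centroid depth is h_c = 5.8 + 0.766667 = 6.56667 m.
A = ½ × 1.27 × 2.3 = 1.4605 m².
Resultant F = γ·h_c·A = 10.05525 × 6.56667 × 1.4605 = 96.4361 kN.

F ≈ 96 kN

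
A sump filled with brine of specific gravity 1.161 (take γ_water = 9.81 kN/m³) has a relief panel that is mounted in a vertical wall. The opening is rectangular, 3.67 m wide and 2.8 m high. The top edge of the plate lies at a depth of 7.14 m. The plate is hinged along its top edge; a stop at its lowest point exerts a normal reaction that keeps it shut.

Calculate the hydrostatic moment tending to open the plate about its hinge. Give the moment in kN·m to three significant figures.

M ≈ 1480 kN·m

γ = 1.161 × 9.81 = 11.38941 kN/m³.
The centroid lies 2.8/2 = 1.4 m below the top edge, so the centroid depth is h_c = 7.14 + 1.4 = 8.54 m.
A = 3.67 × 2.8 = 10.276 m².
Resultant F = γ·h_c·A = 11.38941 × 8.54 × 10.276 = 999.501 kN.
I_c = b·h³/12 = 3.67 × 2.8³/12 = 6.71365 m⁴.
Centre of pressure: y_p = y_c + I_c/(y_c·A) = 8.54 + 6.71365/(8.54 × 10.276) = 8.54 + 0.0765027 = 8.6165 m along the plane.
The resultant acts 1.4 + 0.0765027 = 1.4765 m (along the plate) below the hinge at the top edge, so the moment about the hinge is M = F × 1.4765 = 999.501 × 1.4765 = 1475.76 kN·m.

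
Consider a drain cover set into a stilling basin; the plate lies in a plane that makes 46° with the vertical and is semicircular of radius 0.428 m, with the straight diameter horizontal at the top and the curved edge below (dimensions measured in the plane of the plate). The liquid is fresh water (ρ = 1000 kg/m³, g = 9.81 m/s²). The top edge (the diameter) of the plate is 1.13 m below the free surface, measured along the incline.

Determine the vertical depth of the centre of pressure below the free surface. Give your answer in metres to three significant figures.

h_p = 0.918 m

γ = ρg = 1000 × 9.81 = 9810 N/m³ = 9.81 kN/m³.
The plate makes 46° with the vertical, i.e. θ = 90° − 46° = 44° to the horizontal. Measuring y along the incline from the free-surface line, vertical depth h = y·sinθ with sinθ = 0.694658.
The centroid of a semicircle lies 4r/(3π) = 0.181649 m from the diameter, here below the top edge, so y_c = 1.13 + 0.181649 = 1.31165 m and h_c = 1.31165 × 0.694658 = 0.911148 m.
A = πr²/2 = π × 0.428²/2 = 0.287745 m².
Resultant F = γ·h_c·A = 9.81 × 0.911148 × 0.287745 = 2.57197 kN.
I_c = (π/8 − 8/(9π))·r⁴ = 0.109757 × 0.428⁴ = 0.00368305 m⁴.
Centre of pressure: y_p = y_c + I_c/(y_c·A) = 1.31165 + 0.00368305/(1.31165 × 0.287745) = 1.31165 + 0.00975847 = 1.32141 m along the plane.
Vertically, h_p = y_p·sinθ = 1.32141 × 0.694658 = 0.917928 m.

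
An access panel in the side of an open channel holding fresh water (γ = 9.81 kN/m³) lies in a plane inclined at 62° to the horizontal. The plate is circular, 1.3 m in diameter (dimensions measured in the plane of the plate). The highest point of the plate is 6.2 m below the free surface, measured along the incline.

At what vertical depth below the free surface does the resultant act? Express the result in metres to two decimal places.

γ = 9.81 kN/m³.
Let θ = 62° be the plate's angle to the horizontal; measure y along the incline from where the plane meets the free surface. Vertical depth h = y·sinθ with sinθ = 0.882948.
The centroid is at the centre, 0.65 m below the top of the plate, so y_c = 6.2 + 0.65 = 6.85 m and h_c = 6.85 × 0.882948 = 6.04819 m.
A = π(0.65)² = 1.32732 m².
Resultant F = γ·h_c·A = 9.81 × 6.04819 × 1.32732 = 78.7535 kN.
I_c = πr⁴/4 = π × 0.65⁴/4 = 0.140198 m⁴.
Centre of pressure: y_p = y_c + I_c/(y_c·A) = 6.85 + 0.140198/(6.85 × 1.32732) = 6.85 + 0.0154197 = 6.86542 m along the plane.
Vertically, h_p = y_p·sinθ = 6.86542 × 0.882948 = 6.06181 m.

h_p = 6.06 m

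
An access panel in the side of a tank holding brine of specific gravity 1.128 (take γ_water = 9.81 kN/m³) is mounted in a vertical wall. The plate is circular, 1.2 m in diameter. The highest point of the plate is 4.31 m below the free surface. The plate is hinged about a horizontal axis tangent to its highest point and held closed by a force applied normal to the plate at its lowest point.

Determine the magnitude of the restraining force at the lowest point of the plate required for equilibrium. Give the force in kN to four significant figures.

P ≈ 31.66 kN

γ = 1.128 × 9.81 = 11.06568 kN/m³.
The centroid is at the centre, 0.6 m below the top of the plate, so the centroid depth is h_c = 4.31 + 0.6 = 4.91 m.
A = π(0.6)² = 1.13097 m².
Resultant F = γ·h_c·A = 11.06568 × 4.91 × 1.13097 = 61.4484 kN.
I_c = πr⁴/4 = π × 0.6⁴/4 = 0.101788 m⁴.
Centre of pressure: y_p = y_c + I_c/(y_c·A) = 4.91 + 0.101788/(4.91 × 1.13097) = 4.91 + 0.0183301 = 4.92833 m along the plane.
The resultant acts 0.6 + 0.0183301 = 0.61833 m (along the plate) below the hinge at the top edge, so the moment about the hinge is M = F × 0.61833 = 61.4484 × 0.61833 = 37.9954 kN·m.
A normal force at the bottom, 1.2 m from the hinge, must supply this moment: P = 37.9954/1.2 = 31.6628 kN.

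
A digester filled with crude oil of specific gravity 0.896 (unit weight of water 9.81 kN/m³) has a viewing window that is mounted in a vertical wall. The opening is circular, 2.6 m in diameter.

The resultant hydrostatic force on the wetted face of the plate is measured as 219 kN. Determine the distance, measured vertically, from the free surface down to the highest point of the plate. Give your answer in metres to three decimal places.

γ = 0.896 × 9.81 = 8.78976 kN/m³.
A = π(1.3)² = 5.30929 m².
From F = γ·h_c·A, the centroid depth is h_c = 219/(8.78976 × 5.30929) = 4.69278 m.
The centroid is at the centre, 1.3 m below the top of the plate, so the highest point sits at h_top = 4.69278 − 1.3 = 3.39278 m below the surface.

d_top ≈ 3.393 m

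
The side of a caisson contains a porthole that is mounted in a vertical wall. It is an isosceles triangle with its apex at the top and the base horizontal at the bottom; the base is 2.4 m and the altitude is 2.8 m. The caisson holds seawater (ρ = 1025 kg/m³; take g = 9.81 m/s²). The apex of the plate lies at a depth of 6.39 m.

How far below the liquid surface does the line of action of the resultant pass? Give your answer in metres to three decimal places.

γ = ρg = 1025 × 9.81 / 1000 = 10.05525 kN/m³.
With the apex up, the centroid sits 2h/3 = 2 × 2.8/3 = 1.86667 m below the apex, so the centroid depth is h_c = 6.39 + 1.86667 = 8.25667 m.
A = ½ × 2.4 × 2.8 = 3.36 m².
Resultant F = γ·h_c·A = 10.05525 × 8.25667 × 3.36 = 278.957 kN.
I_c = b·h³/36 = 2.4 × 2.8³/36 = 1.46347 m⁴.
Centre of pressure: y_p = y_c + I_c/(y_c·A) = 8.25667 + 1.46347/(8.25667 × 3.36) = 8.25667 + 0.0527521 = 8.30942 m along the plane.

h_p = 8.309 m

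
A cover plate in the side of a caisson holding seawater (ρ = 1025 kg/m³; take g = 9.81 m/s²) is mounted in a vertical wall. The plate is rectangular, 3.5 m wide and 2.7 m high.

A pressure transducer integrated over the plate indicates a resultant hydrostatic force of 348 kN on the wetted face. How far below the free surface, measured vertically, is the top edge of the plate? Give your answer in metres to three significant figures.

γ = ρg = 1025 × 9.81 / 1000 = 10.05525 kN/m³.
A = 3.5 × 2.7 = 9.45 m².
From F = γ·h_c·A, the centroid depth is h_c = 348/(10.05525 × 9.45) = 3.66231 m.
The centroid lies 2.7/2 = 1.35 m below the top edge, so the top edge sits at h_top = 3.66231 − 1.35 = 2.31231 m below the surface.

d_top ≈ 2.31 m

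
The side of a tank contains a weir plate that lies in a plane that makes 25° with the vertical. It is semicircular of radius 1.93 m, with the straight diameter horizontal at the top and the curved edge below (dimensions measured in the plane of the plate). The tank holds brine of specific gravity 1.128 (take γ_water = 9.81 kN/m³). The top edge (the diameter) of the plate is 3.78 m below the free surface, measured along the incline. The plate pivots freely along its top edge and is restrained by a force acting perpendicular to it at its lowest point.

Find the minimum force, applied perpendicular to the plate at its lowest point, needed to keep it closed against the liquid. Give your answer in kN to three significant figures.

γ = 1.128 × 9.81 = 11.06568 kN/m³.
The plate makes 25° with the vertical, i.e. θ = 90° − 25° = 65° to the horizontal. Measuring y along the incline from the free-surface line, vertical depth h = y·sinθ with sinθ = 0.906308.
The centroid of a semicircle lies 4r/(3π) = 0.819117 m from the diameter, here below the top edge, so y_c = 3.78 + 0.819117 = 4.59912 m and h_c = 4.59912 × 0.906308 = 4.16822 m.
A = πr²/2 = π × 1.93²/2 = 5.85106 m².
Resultant F = γ·h_c·A = 11.06568 × 4.16822 × 5.85106 = 269.875 kN.
I_c = (π/8 − 8/(9π))·r⁴ = 0.109757 × 1.93⁴ = 1.52287 m⁴.
Centre of pressure: y_p = y_c + I_c/(y_c·A) = 4.59912 + 1.52287/(4.59912 × 5.85106) = 4.59912 + 0.0565918 = 4.65571 m along the plane.
The resultant acts 0.819117 + 0.0565918 = 0.875709 m (along the plate) below the hinge at the top edge, so the moment about the hinge is M = F × 0.875709 = 269.875 × 0.875709 = 236.332 kN·m.
A normal force at the bottom, 1.93 m from the hinge, must supply this moment: P = 236.332/1.93 = 122.452 kN.

P ≈ 122 kN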